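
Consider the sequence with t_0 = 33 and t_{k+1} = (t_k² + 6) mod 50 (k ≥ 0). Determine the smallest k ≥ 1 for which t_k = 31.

Computing terms: t_0 = 33,  t_1 = 45,  t_2 = 31,  t_3 = 17,  t_4 = 45.
Since t_4 = t_1 = 45, the sequence is eventually periodic: after a pre-period of length 1 it cycles with period 3.
The value 31 first appears (with k ≥ 1) at t_2.

2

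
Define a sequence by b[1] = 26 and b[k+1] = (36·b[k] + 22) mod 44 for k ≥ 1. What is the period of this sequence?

We have b[1] = 26,  b[2] = 34,  b[3] = 14,  b[4] = 42,  b[5] = 38,  b[6] = 26.
The sequence repeats with period 5.

5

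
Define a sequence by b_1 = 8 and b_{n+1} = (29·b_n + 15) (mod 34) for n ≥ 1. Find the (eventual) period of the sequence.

16

b_1 = 8, b_2 = 9, b_3 = 4, b_4 = 29, b_5 = 6, b_6 = 19, b_7 = 22, b_8 = 7, b_9 = 14, b_{10} = 13, b_{11} = 18, b_{12} = 27, b_{13} = 16, b_{14} = 3, b_{15} = 0, b_{16} = 15, b_{17} = 8.
Since b_{17} = b_1 = 8, the sequence is periodic with period 16.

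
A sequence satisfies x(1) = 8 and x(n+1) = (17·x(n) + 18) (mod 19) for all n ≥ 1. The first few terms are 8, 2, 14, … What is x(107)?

Computing terms: x(1) = 8; x(2) = 2; x(3) = 14; x(4) = 9; x(5) = 0; x(6) = 18; x(7) = 1; x(8) = 16; x(9) = 5; x(10) = 8.
Since x(10) = x(1) = 8, the sequence is periodic with period 9.
(107 - 1) mod 9 = 7, so x(107) = x(8) = 16.

16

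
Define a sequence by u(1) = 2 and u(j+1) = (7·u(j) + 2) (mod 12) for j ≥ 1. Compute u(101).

10

u(1) = 2; u(2) = 4; u(3) = 6; u(4) = 8; u(5) = 10; u(6) = 0; u(7) = 2.
The sequence repeats with period 6.
So u(101) = u(1 + ((101-1) mod 6)) = u(5) = 10.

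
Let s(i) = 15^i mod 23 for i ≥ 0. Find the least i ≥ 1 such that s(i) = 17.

3

We have s(0) = 1; s(1) = 15; s(2) = 18; s(3) = 17; s(4) = 2; s(5) = 7; s(6) = 13; s(7) = 11; s(8) = 4; s(9) = 14; s(10) = 3; s(11) = 22; s(12) = 8; s(13) = 5; s(14) = 6; s(15) = 21; s(16) = 16; s(17) = 10; s(18) = 12; s(19) = 19; s(20) = 9; s(21) = 20; s(22) = 1.
The sequence repeats with period 22.
The value 17 first appears (with i ≥ 1) at s(3).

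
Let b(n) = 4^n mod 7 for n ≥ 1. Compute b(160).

Computing terms: b(1) = 4, b(2) = 2, b(3) = 1, b(4) = 4.
Since b(4) = b(1) = 4, the sequence is periodic with period 3.
So b(160) = b(1 + ((160-1) mod 3)) = b(1) = 4.

4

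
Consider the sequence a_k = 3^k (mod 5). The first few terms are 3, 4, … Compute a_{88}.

1

a_1 = 3, a_2 = 4, a_3 = 2, a_4 = 1, a_5 = 3.
Since a_5 = a_1 = 3, the sequence is periodic with period 4.
So a_{88} = a_{1 + ((88-1) mod 4)} = a_4 = 1.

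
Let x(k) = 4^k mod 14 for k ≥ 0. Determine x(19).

4

Listing terms: x(0) = 1; x(1) = 4; x(2) = 2; x(3) = 8; x(4) = 4.
Since x(4) = x(1) = 4, the sequence is eventually periodic: after a pre-period of length 1 it cycles with period 3.
For k ≥ 1, x(k) depends only on (k - 1) mod 3. (19 - 1) mod 3 = 0, so x(19) = x(1) = 4.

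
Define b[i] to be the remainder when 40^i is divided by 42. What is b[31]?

40

Listing terms: b[1] = 40,  b[2] = 4,  b[3] = 34,  b[4] = 16,  b[5] = 10,  b[6] = 22,  b[7] = 40.
The sequence repeats with period 6.
So b[31] = b[1 + ((31-1) mod 6)] = b[1] = 40.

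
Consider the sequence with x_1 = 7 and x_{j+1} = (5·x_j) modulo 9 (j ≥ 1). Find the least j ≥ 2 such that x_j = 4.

3

Listing terms: x_1 = 7,  x_2 = 8,  x_3 = 4,  x_4 = 2,  x_5 = 1,  x_6 = 5,  x_7 = 7.
Since x_7 = x_1 = 7, the sequence is periodic with period 6.
The value 4 first appears (with j ≥ 2) at x_3.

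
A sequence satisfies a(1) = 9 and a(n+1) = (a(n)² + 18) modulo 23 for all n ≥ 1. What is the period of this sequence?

3

Listing terms: a(1) = 9,  a(2) = 7,  a(3) = 21,  a(4) = 22,  a(5) = 19,  a(6) = 11,  a(7) = 1,  a(8) = 19.
Since a(8) = a(5) = 19, the sequence is eventually periodic: after a pre-period of length 4 it cycles with period 3.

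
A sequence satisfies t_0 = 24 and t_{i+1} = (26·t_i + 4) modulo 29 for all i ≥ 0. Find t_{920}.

Computing terms: t_0 = 24, t_1 = 19, t_2 = 5, t_3 = 18, t_4 = 8, t_5 = 9, t_6 = 6, t_7 = 15, t_8 = 17, t_9 = 11, t_{10} = 0, t_{11} = 4, t_{12} = 21, t_{13} = 28, t_{14} = 7, t_{15} = 12, t_{16} = 26, t_{17} = 13, t_{18} = 23, t_{19} = 22, t_{20} = 25, t_{21} = 16, t_{22} = 14, t_{23} = 20, t_{24} = 2, t_{25} = 27, t_{26} = 10, t_{27} = 3, t_{28} = 24.
Since t_{28} = t_0 = 24, the sequence is periodic with period 28.
So t_{920} = t_{0 + ((920-0) mod 28)} = t_{24} = 2.

2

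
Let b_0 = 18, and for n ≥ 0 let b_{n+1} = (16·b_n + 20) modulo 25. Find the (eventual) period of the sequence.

5

Listing terms: b_0 = 18,  b_1 = 8,  b_2 = 23,  b_3 = 13,  b_4 = 3,  b_5 = 18.
The sequence repeats with period 5.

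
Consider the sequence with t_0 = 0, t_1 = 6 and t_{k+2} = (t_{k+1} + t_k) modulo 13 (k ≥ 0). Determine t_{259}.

0

We have t_0 = 0,  t_1 = 6,  t_2 = 6,  t_3 = 12,  t_4 = 5,  t_5 = 4,  t_6 = 9,  t_7 = 0,  t_8 = 9,  t_9 = 9,  t_{10} = 5,  t_{11} = 1,  t_{12} = 6,  t_{13} = 7,  t_{14} = 0,  t_{15} = 7,  t_{16} = 7,  t_{17} = 1,  t_{18} = 8,  t_{19} = 9,  t_{20} = 4,  t_{21} = 0,  t_{22} = 4,  t_{23} = 4,  t_{24} = 8,  t_{25} = 12,  t_{26} = 7,  t_{27} = 6,  t_{28} = 0,  t_{29} = 6.
Since (t_{28}, t_{29}) = (t_0, t_1) = (0, 6) (two consecutive terms determine the rest), the sequence is periodic with period 28.
So t_{259} = t_{0 + ((259-0) mod 28)} = t_7 = 0.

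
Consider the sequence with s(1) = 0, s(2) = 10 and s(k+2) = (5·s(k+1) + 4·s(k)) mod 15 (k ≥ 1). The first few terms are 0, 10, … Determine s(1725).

0

Listing terms: s(1) = 0; s(2) = 10; s(3) = 5; s(4) = 5; s(5) = 0; s(6) = 5; s(7) = 10; s(8) = 10; s(9) = 0; s(10) = 10.
Since (s(9), s(10)) = (s(1), s(2)) = (0, 10) (two consecutive terms determine the rest), the sequence is periodic with period 8.
(1725 - 1) mod 8 = 4, so s(1725) = s(5) = 0.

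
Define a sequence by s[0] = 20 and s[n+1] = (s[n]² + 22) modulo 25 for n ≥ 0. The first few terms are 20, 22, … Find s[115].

Listing terms: s[0] = 20,  s[1] = 22,  s[2] = 6,  s[3] = 8,  s[4] = 11,  s[5] = 18,  s[6] = 21,  s[7] = 13,  s[8] = 16,  s[9] = 3,  s[10] = 6.
Since s[10] = s[2] = 6, the sequence is eventually periodic: after a pre-period of length 2 it cycles with period 8.
For n ≥ 2, s[n] depends only on (n - 2) mod 8. (115 - 2) mod 8 = 1, so s[115] = s[3] = 8.

8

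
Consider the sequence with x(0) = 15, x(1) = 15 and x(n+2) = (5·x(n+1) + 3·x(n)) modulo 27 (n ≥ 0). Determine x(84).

We have x(0) = 15, x(1) = 15, x(2) = 12, x(3) = 24, x(4) = 21, x(5) = 15, x(6) = 3, x(7) = 6, x(8) = 12, x(9) = 24.
Since (x(8), x(9)) = (x(2), x(3)) = (12, 24) (two consecutive terms determine the rest), the sequence is eventually periodic: after a pre-period of length 2 it cycles with period 6.
For n ≥ 2, x(n) depends only on (n - 2) mod 6. (84 - 2) mod 6 = 4, so x(84) = x(6) = 3.

3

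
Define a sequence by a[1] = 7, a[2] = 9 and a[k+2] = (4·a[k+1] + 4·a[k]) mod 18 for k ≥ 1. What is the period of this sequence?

24

Listing terms: a[1] = 7, a[2] = 9, a[3] = 10, a[4] = 4, a[5] = 2, a[6] = 6, a[7] = 14, a[8] = 8, a[9] = 16, a[10] = 6, a[11] = 16, a[12] = 16, a[13] = 2, a[14] = 0, a[15] = 8, a[16] = 14, a[17] = 16, a[18] = 12, a[19] = 4, a[20] = 10, a[21] = 2, a[22] = 12, a[23] = 2, a[24] = 2, a[25] = 16, a[26] = 0, a[27] = 10, a[28] = 4.
Since (a[27], a[28]) = (a[3], a[4]) = (10, 4) (two consecutive terms determine the rest), the sequence is eventually periodic: after a pre-period of length 2 it cycles with period 24.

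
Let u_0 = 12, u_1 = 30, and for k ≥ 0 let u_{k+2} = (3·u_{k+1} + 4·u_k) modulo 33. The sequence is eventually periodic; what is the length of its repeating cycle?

10

u_0 = 12; u_1 = 30; u_2 = 6; u_3 = 6; u_4 = 9; u_5 = 18; u_6 = 24; u_7 = 12; u_8 = 0; u_9 = 15; u_{10} = 12; u_{11} = 30.
The sequence repeats with period 10.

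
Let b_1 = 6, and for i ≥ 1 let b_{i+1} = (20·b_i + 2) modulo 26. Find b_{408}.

8

Listing terms: b_1 = 6; b_2 = 18; b_3 = 24; b_4 = 14; b_5 = 22; b_6 = 0; b_7 = 2; b_8 = 16; b_9 = 10; b_{10} = 20; b_{11} = 12; b_{12} = 8; b_{13} = 6.
The sequence repeats with period 12.
So b_{408} = b_{1 + ((408-1) mod 12)} = b_{12} = 8.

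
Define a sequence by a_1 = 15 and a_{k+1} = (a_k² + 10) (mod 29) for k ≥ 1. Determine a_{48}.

9

Listing terms: a_1 = 15; a_2 = 3; a_3 = 19; a_4 = 23; a_5 = 17; a_6 = 9; a_7 = 4; a_8 = 26; a_9 = 19.
Since a_9 = a_3 = 19, the sequence is eventually periodic: after a pre-period of length 2 it cycles with period 6.
For k ≥ 3, a_k depends only on (k - 3) mod 6. (48 - 3) mod 6 = 3, so a_{48} = a_6 = 9.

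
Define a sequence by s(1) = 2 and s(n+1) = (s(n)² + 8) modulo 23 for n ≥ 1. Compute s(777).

We have s(1) = 2; s(2) = 12; s(3) = 14; s(4) = 20; s(5) = 17; s(6) = 21; s(7) = 12.
Since s(7) = s(2) = 12, the sequence is eventually periodic: after a pre-period of length 1 it cycles with period 5.
For n ≥ 2, s(n) depends only on (n - 2) mod 5. (777 - 2) mod 5 = 0, so s(777) = s(2) = 12.

12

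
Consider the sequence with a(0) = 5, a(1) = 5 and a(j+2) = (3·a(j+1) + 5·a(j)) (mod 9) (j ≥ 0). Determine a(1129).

We have a(0) = 5, a(1) = 5, a(2) = 4, a(3) = 1, a(4) = 5, a(5) = 2, a(6) = 4, a(7) = 4, a(8) = 5, a(9) = 8, a(10) = 4, a(11) = 7, a(12) = 5, a(13) = 5.
Since (a(12), a(13)) = (a(0), a(1)) = (5, 5) (two consecutive terms determine the rest), the sequence is periodic with period 12.
So a(1129) = a(0 + ((1129-0) mod 12)) = a(1) = 5.

5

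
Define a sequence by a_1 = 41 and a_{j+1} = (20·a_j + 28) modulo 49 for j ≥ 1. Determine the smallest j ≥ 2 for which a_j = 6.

Computing terms: a_1 = 41, a_2 = 15, a_3 = 34, a_4 = 22, a_5 = 27, a_6 = 29, a_7 = 20, a_8 = 36, a_9 = 13, a_{10} = 43, a_{11} = 6, a_{12} = 1, a_{13} = 48, a_{14} = 8, a_{15} = 41.
The sequence repeats with period 14.
The value 6 first appears (with j ≥ 2) at a_{11}.

11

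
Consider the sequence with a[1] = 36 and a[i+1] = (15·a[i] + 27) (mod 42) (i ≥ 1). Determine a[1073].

0

Computing terms: a[1] = 36,  a[2] = 21,  a[3] = 6,  a[4] = 33,  a[5] = 18,  a[6] = 3,  a[7] = 30,  a[8] = 15,  a[9] = 0,  a[10] = 27,  a[11] = 12,  a[12] = 39,  a[13] = 24,  a[14] = 9,  a[15] = 36.
The sequence repeats with period 14.
So a[1073] = a[1 + ((1073-1) mod 14)] = a[9] = 0.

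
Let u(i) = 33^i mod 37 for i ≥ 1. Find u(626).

Computing terms: u(1) = 33, u(2) = 16, u(3) = 10, u(4) = 34, u(5) = 12, u(6) = 26, u(7) = 7, u(8) = 9, u(9) = 1, u(10) = 33.
The sequence repeats with period 9.
So u(626) = u(1 + ((626-1) mod 9)) = u(5) = 12.

12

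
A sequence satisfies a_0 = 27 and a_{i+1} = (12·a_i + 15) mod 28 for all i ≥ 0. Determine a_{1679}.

15

We have a_0 = 27, a_1 = 3, a_2 = 23, a_3 = 11, a_4 = 7, a_5 = 15, a_6 = 27.
The sequence repeats with period 6.
So a_{1679} = a_{0 + ((1679-0) mod 6)} = a_5 = 15.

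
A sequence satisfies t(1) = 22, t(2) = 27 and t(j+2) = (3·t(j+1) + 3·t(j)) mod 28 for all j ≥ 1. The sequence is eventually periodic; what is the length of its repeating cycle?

42

t(1) = 22,  t(2) = 27,  t(3) = 7,  t(4) = 18,  t(5) = 19,  t(6) = 27,  t(7) = 26,  t(8) = 19,  t(9) = 23,  t(10) = 14,  t(11) = 27,  t(12) = 11,  t(13) = 2,  t(14) = 11,  t(15) = 11,  t(16) = 10,  t(17) = 7,  t(18) = 23,  t(19) = 6,  t(20) = 3,  t(21) = 27,  t(22) = 6,  t(23) = 15,  t(24) = 7,  t(25) = 10,  t(26) = 23,  t(27) = 15,  t(28) = 2,  t(29) = 23,  t(30) = 19,  t(31) = 14,  t(32) = 15,  t(33) = 3,  t(34) = 26,  t(35) = 3,  t(36) = 3,  t(37) = 18,  t(38) = 7,  t(39) = 19,  t(40) = 22,  t(41) = 11,  t(42) = 15,  t(43) = 22,  t(44) = 27.
The sequence repeats with period 42.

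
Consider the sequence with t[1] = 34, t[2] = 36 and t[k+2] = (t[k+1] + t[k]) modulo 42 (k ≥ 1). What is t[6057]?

Listing terms: t[1] = 34; t[2] = 36; t[3] = 28; t[4] = 22; t[5] = 8; t[6] = 30; t[7] = 38; t[8] = 26; t[9] = 22; t[10] = 6; t[11] = 28; t[12] = 34; t[13] = 20; t[14] = 12; t[15] = 32; t[16] = 2; t[17] = 34; t[18] = 36.
The sequence repeats with period 16.
(6057 - 1) mod 16 = 8, so t[6057] = t[9] = 22.

22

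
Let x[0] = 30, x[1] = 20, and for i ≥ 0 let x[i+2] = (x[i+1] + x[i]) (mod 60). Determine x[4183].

20

Listing terms: x[0] = 30; x[1] = 20; x[2] = 50; x[3] = 10; x[4] = 0; x[5] = 10; x[6] = 10; x[7] = 20; x[8] = 30; x[9] = 50; x[10] = 20; x[11] = 10; x[12] = 30; x[13] = 40; x[14] = 10; x[15] = 50; x[16] = 0; x[17] = 50; x[18] = 50; x[19] = 40; x[20] = 30; x[21] = 10; x[22] = 40; x[23] = 50; x[24] = 30; x[25] = 20.
The sequence repeats with period 24.
So x[4183] = x[0 + ((4183-0) mod 24)] = x[7] = 20.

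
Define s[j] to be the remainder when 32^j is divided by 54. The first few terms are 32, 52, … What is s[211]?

50

Computing terms: s[1] = 32; s[2] = 52; s[3] = 44; s[4] = 4; s[5] = 20; s[6] = 46; s[7] = 14; s[8] = 16; s[9] = 26; s[10] = 22; s[11] = 2; s[12] = 10; s[13] = 50; s[14] = 34; s[15] = 8; s[16] = 40; s[17] = 38; s[18] = 28; s[19] = 32.
The sequence repeats with period 18.
So s[211] = s[1 + ((211-1) mod 18)] = s[13] = 50.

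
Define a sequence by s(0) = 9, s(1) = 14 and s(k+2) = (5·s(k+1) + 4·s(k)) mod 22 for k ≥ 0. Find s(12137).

Listing terms: s(0) = 9,  s(1) = 14,  s(2) = 18,  s(3) = 14,  s(4) = 10,  s(5) = 18,  s(6) = 20,  s(7) = 18,  s(8) = 16,  s(9) = 20,  s(10) = 10,  s(11) = 20,  s(12) = 8,  s(13) = 10,  s(14) = 16,  s(15) = 10,  s(16) = 4,  s(17) = 16,  s(18) = 8,  s(19) = 16,  s(20) = 2,  s(21) = 8,  s(22) = 4,  s(23) = 8,  s(24) = 12,  s(25) = 4,  s(26) = 2,  s(27) = 4,  s(28) = 6,  s(29) = 2,  s(30) = 12,  s(31) = 2,  s(32) = 14,  s(33) = 12,  s(34) = 6,  s(35) = 12,  s(36) = 18,  s(37) = 6,  s(38) = 14,  s(39) = 6,  s(40) = 20,  s(41) = 14,  s(42) = 18.
Since (s(41), s(42)) = (s(1), s(2)) = (14, 18) (two consecutive terms determine the rest), the sequence is eventually periodic: after a pre-period of length 1 it cycles with period 40.
For k ≥ 1, s(k) depends only on (k - 1) mod 40. (12137 - 1) mod 40 = 16, so s(12137) = s(17) = 16.

16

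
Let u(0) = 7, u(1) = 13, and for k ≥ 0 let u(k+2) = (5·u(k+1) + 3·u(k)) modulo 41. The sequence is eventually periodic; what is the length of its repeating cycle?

8

Listing terms: u(0) = 7, u(1) = 13, u(2) = 4, u(3) = 18, u(4) = 20, u(5) = 31, u(6) = 10, u(7) = 20, u(8) = 7, u(9) = 13.
The sequence repeats with period 8.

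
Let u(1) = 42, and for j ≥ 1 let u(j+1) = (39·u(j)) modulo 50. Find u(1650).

28

u(1) = 42, u(2) = 38, u(3) = 32, u(4) = 48, u(5) = 22, u(6) = 8, u(7) = 12, u(8) = 18, u(9) = 2, u(10) = 28, u(11) = 42.
The sequence repeats with period 10.
(1650 - 1) mod 10 = 9, so u(1650) = u(10) = 28.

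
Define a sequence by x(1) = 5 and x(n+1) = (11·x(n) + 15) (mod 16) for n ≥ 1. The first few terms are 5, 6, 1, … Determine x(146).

Computing terms: x(1) = 5; x(2) = 6; x(3) = 1; x(4) = 10; x(5) = 13; x(6) = 14; x(7) = 9; x(8) = 2; x(9) = 5.
Since x(9) = x(1) = 5, the sequence is periodic with period 8.
So x(146) = x(1 + ((146-1) mod 8)) = x(2) = 6.

6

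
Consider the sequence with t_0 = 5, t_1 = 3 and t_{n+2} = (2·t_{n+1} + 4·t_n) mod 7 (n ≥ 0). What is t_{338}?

5

t_0 = 5,  t_1 = 3,  t_2 = 5,  t_3 = 1,  t_4 = 1,  t_5 = 6,  t_6 = 2,  t_7 = 0,  t_8 = 1,  t_9 = 2,  t_{10} = 1,  t_{11} = 3,  t_{12} = 3,  t_{13} = 4,  t_{14} = 6,  t_{15} = 0,  t_{16} = 3,  t_{17} = 6,  t_{18} = 3,  t_{19} = 2,  t_{20} = 2,  t_{21} = 5,  t_{22} = 4,  t_{23} = 0,  t_{24} = 2,  t_{25} = 4,  t_{26} = 2,  t_{27} = 6,  t_{28} = 6,  t_{29} = 1,  t_{30} = 5,  t_{31} = 0,  t_{32} = 6,  t_{33} = 5,  t_{34} = 6,  t_{35} = 4,  t_{36} = 4,  t_{37} = 3,  t_{38} = 1,  t_{39} = 0,  t_{40} = 4,  t_{41} = 1,  t_{42} = 4,  t_{43} = 5,  t_{44} = 5,  t_{45} = 2,  t_{46} = 3,  t_{47} = 0,  t_{48} = 5,  t_{49} = 3.
The sequence repeats with period 48.
(338 - 0) mod 48 = 2, so t_{338} = t_2 = 5.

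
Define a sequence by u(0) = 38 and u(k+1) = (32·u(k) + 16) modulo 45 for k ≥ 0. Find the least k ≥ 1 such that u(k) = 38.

4

Computing terms: u(0) = 38, u(1) = 17, u(2) = 20, u(3) = 26, u(4) = 38.
The sequence repeats with period 4.
The value 38 next appears (with k ≥ 1) at u(4).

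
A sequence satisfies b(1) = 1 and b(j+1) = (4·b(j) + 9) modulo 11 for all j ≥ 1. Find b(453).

6

Computing terms: b(1) = 1; b(2) = 2; b(3) = 6; b(4) = 0; b(5) = 9; b(6) = 1.
Since b(6) = b(1) = 1, the sequence is periodic with period 5.
(453 - 1) mod 5 = 2, so b(453) = b(3) = 6.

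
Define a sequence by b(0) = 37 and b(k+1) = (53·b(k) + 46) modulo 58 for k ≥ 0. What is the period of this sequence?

Computing terms: b(0) = 37; b(1) = 35; b(2) = 45; b(3) = 53; b(4) = 13; b(5) = 39; b(6) = 25; b(7) = 37.
The sequence repeats with period 7.

7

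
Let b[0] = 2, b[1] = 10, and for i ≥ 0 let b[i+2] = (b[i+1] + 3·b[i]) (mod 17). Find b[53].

Listing terms: b[0] = 2,  b[1] = 10,  b[2] = 16,  b[3] = 12,  b[4] = 9,  b[5] = 11,  b[6] = 4,  b[7] = 3,  b[8] = 15,  b[9] = 7,  b[10] = 1,  b[11] = 5,  b[12] = 8,  b[13] = 6,  b[14] = 13,  b[15] = 14,  b[16] = 2,  b[17] = 10.
Since (b[16], b[17]) = (b[0], b[1]) = (2, 10) (two consecutive terms determine the rest), the sequence is periodic with period 16.
So b[53] = b[0 + ((53-0) mod 16)] = b[5] = 11.

11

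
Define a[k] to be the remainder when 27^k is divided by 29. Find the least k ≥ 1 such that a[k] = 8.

Listing terms: a[0] = 1,  a[1] = 27,  a[2] = 4,  a[3] = 21,  a[4] = 16,  a[5] = 26,  a[6] = 6,  a[7] = 17,  a[8] = 24,  a[9] = 10,  a[10] = 9,  a[11] = 11,  a[12] = 7,  a[13] = 15,  a[14] = 28,  a[15] = 2,  a[16] = 25,  a[17] = 8,  a[18] = 13,  a[19] = 3,  a[20] = 23,  a[21] = 12,  a[22] = 5,  a[23] = 19,  a[24] = 20,  a[25] = 18,  a[26] = 22,  a[27] = 14,  a[28] = 1.
Since a[28] = a[0] = 1, the sequence is periodic with period 28.
The value 8 first appears (with k ≥ 1) at a[17].

17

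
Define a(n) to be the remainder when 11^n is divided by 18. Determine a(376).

Computing terms: a(0) = 1,  a(1) = 11,  a(2) = 13,  a(3) = 17,  a(4) = 7,  a(5) = 5,  a(6) = 1.
Since a(6) = a(0) = 1, the sequence is periodic with period 6.
(376 - 0) mod 6 = 4, so a(376) = a(4) = 7.

7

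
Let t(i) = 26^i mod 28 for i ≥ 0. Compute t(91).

12

t(0) = 1,  t(1) = 26,  t(2) = 4,  t(3) = 20,  t(4) = 16,  t(5) = 24,  t(6) = 8,  t(7) = 12,  t(8) = 4.
Since t(8) = t(2) = 4, the sequence is eventually periodic: after a pre-period of length 2 it cycles with period 6.
For i ≥ 2, t(i) depends only on (i - 2) mod 6. (91 - 2) mod 6 = 5, so t(91) = t(7) = 12.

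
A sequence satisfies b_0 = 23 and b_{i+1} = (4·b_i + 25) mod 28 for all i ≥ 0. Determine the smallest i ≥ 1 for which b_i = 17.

b_0 = 23; b_1 = 5; b_2 = 17; b_3 = 9; b_4 = 5.
Since b_4 = b_1 = 5, the sequence is eventually periodic: after a pre-period of length 1 it cycles with period 3.
The value 17 first appears (with i ≥ 1) at b_2.

2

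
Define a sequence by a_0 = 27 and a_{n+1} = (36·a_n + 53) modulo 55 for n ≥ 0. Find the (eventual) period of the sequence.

a_0 = 27, a_1 = 35, a_2 = 48, a_3 = 21, a_4 = 39, a_5 = 27.
Since a_5 = a_0 = 27, the sequence is periodic with period 5.

5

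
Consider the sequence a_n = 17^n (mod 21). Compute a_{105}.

a_0 = 1, a_1 = 17, a_2 = 16, a_3 = 20, a_4 = 4, a_5 = 5, a_6 = 1.
Since a_6 = a_0 = 1, the sequence is periodic with period 6.
(105 - 0) mod 6 = 3, so a_{105} = a_3 = 20.

20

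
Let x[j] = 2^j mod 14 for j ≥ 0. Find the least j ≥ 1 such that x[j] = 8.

x[0] = 1; x[1] = 2; x[2] = 4; x[3] = 8; x[4] = 2.
Since x[4] = x[1] = 2, the sequence is eventually periodic: after a pre-period of length 1 it cycles with period 3.
The value 8 first appears (with j ≥ 1) at x[3].

3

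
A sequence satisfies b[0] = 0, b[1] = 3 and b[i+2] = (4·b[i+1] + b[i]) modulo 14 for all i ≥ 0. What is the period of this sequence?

16

b[0] = 0, b[1] = 3, b[2] = 12, b[3] = 9, b[4] = 6, b[5] = 5, b[6] = 12, b[7] = 11, b[8] = 0, b[9] = 11, b[10] = 2, b[11] = 5, b[12] = 8, b[13] = 9, b[14] = 2, b[15] = 3, b[16] = 0, b[17] = 3.
Since (b[16], b[17]) = (b[0], b[1]) = (0, 3) (two consecutive terms determine the rest), the sequence is periodic with period 16.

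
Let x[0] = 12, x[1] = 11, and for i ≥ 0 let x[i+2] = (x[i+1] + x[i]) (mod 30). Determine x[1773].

Computing terms: x[0] = 12, x[1] = 11, x[2] = 23, x[3] = 4, x[4] = 27, x[5] = 1, x[6] = 28, x[7] = 29, x[8] = 27, x[9] = 26, x[10] = 23, x[11] = 19, x[12] = 12, x[13] = 1, x[14] = 13, x[15] = 14, x[16] = 27, x[17] = 11, x[18] = 8, x[19] = 19, x[20] = 27, x[21] = 16, x[22] = 13, x[23] = 29, x[24] = 12, x[25] = 11.
The sequence repeats with period 24.
(1773 - 0) mod 24 = 21, so x[1773] = x[21] = 16.

16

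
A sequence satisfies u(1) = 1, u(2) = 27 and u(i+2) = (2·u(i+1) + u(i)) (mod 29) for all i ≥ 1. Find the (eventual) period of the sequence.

20

Listing terms: u(1) = 1; u(2) = 27; u(3) = 26; u(4) = 21; u(5) = 10; u(6) = 12; u(7) = 5; u(8) = 22; u(9) = 20; u(10) = 4; u(11) = 28; u(12) = 2; u(13) = 3; u(14) = 8; u(15) = 19; u(16) = 17; u(17) = 24; u(18) = 7; u(19) = 9; u(20) = 25; u(21) = 1; u(22) = 27.
The sequence repeats with period 20.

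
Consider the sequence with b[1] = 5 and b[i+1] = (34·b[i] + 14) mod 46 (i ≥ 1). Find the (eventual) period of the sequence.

22

We have b[1] = 5, b[2] = 0, b[3] = 14, b[4] = 30, b[5] = 22, b[6] = 26, b[7] = 24, b[8] = 2, b[9] = 36, b[10] = 42, b[11] = 16, b[12] = 6, b[13] = 34, b[14] = 20, b[15] = 4, b[16] = 12, b[17] = 8, b[18] = 10, b[19] = 32, b[20] = 44, b[21] = 38, b[22] = 18, b[23] = 28, b[24] = 0.
Since b[24] = b[2] = 0, the sequence is eventually periodic: after a pre-period of length 1 it cycles with period 22.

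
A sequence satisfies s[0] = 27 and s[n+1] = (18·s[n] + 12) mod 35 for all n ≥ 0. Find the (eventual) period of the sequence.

12

Computing terms: s[0] = 27, s[1] = 8, s[2] = 16, s[3] = 20, s[4] = 22, s[5] = 23, s[6] = 6, s[7] = 15, s[8] = 2, s[9] = 13, s[10] = 1, s[11] = 30, s[12] = 27.
Since s[12] = s[0] = 27, the sequence is periodic with period 12.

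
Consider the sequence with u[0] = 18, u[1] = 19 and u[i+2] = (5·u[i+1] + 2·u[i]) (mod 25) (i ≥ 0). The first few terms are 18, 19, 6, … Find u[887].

Computing terms: u[0] = 18; u[1] = 19; u[2] = 6; u[3] = 18; u[4] = 2; u[5] = 21; u[6] = 9; u[7] = 12; u[8] = 3; u[9] = 14; u[10] = 1; u[11] = 8; u[12] = 17; u[13] = 1; u[14] = 14; u[15] = 22; u[16] = 13; u[17] = 9; u[18] = 21; u[19] = 23; u[20] = 7; u[21] = 6; u[22] = 19; u[23] = 7; u[24] = 23; u[25] = 4; u[26] = 16; u[27] = 13; u[28] = 22; u[29] = 11; u[30] = 24; u[31] = 17; u[32] = 8; u[33] = 24; u[34] = 11; u[35] = 3; u[36] = 12; u[37] = 16; u[38] = 4; u[39] = 2; u[40] = 18; u[41] = 19.
Since (u[40], u[41]) = (u[0], u[1]) = (18, 19) (two consecutive terms determine the rest), the sequence is periodic with period 40.
So u[887] = u[0 + ((887-0) mod 40)] = u[7] = 12.

12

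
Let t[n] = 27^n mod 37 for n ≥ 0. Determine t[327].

We have t[0] = 1, t[1] = 27, t[2] = 26, t[3] = 36, t[4] = 10, t[5] = 11, t[6] = 1.
The sequence repeats with period 6.
So t[327] = t[0 + ((327-0) mod 6)] = t[3] = 36.

36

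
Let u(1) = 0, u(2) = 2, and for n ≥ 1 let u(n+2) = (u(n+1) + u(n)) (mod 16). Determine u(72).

We have u(1) = 0,  u(2) = 2,  u(3) = 2,  u(4) = 4,  u(5) = 6,  u(6) = 10,  u(7) = 0,  u(8) = 10,  u(9) = 10,  u(10) = 4,  u(11) = 14,  u(12) = 2,  u(13) = 0,  u(14) = 2.
Since (u(13), u(14)) = (u(1), u(2)) = (0, 2) (two consecutive terms determine the rest), the sequence is periodic with period 12.
(72 - 1) mod 12 = 11, so u(72) = u(12) = 2.

2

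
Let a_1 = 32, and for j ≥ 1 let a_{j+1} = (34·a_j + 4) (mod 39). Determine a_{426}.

13

We have a_1 = 32, a_2 = 0, a_3 = 4, a_4 = 23, a_5 = 6, a_6 = 13, a_7 = 17, a_8 = 36, a_9 = 19, a_{10} = 26, a_{11} = 30, a_{12} = 10, a_{13} = 32.
Since a_{13} = a_1 = 32, the sequence is periodic with period 12.
(426 - 1) mod 12 = 5, so a_{426} = a_6 = 13.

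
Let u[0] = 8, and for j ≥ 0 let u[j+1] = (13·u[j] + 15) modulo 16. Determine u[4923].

We have u[0] = 8,  u[1] = 7,  u[2] = 10,  u[3] = 1,  u[4] = 12,  u[5] = 11,  u[6] = 14,  u[7] = 5,  u[8] = 0,  u[9] = 15,  u[10] = 2,  u[11] = 9,  u[12] = 4,  u[13] = 3,  u[14] = 6,  u[15] = 13,  u[16] = 8.
The sequence repeats with period 16.
(4923 - 0) mod 16 = 11, so u[4923] = u[11] = 9.

9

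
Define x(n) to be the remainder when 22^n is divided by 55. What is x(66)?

44

We have x(0) = 1; x(1) = 22; x(2) = 44; x(3) = 33; x(4) = 11; x(5) = 22.
Since x(5) = x(1) = 22, the sequence is eventually periodic: after a pre-period of length 1 it cycles with period 4.
For n ≥ 1, x(n) depends only on (n - 1) mod 4. (66 - 1) mod 4 = 1, so x(66) = x(2) = 44.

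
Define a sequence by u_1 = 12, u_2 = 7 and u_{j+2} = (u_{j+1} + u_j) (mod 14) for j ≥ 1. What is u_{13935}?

Listing terms: u_1 = 12; u_2 = 7; u_3 = 5; u_4 = 12; u_5 = 3; u_6 = 1; u_7 = 4; u_8 = 5; u_9 = 9; u_{10} = 0; u_{11} = 9; u_{12} = 9; u_{13} = 4; u_{14} = 13; u_{15} = 3; u_{16} = 2; u_{17} = 5; u_{18} = 7; u_{19} = 12; u_{20} = 5; u_{21} = 3; u_{22} = 8; u_{23} = 11; u_{24} = 5; u_{25} = 2; u_{26} = 7; u_{27} = 9; u_{28} = 2; u_{29} = 11; u_{30} = 13; u_{31} = 10; u_{32} = 9; u_{33} = 5; u_{34} = 0; u_{35} = 5; u_{36} = 5; u_{37} = 10; u_{38} = 1; u_{39} = 11; u_{40} = 12; u_{41} = 9; u_{42} = 7; u_{43} = 2; u_{44} = 9; u_{45} = 11; u_{46} = 6; u_{47} = 3; u_{48} = 9; u_{49} = 12; u_{50} = 7.
Since (u_{49}, u_{50}) = (u_1, u_2) = (12, 7) (two consecutive terms determine the rest), the sequence is periodic with period 48.
So u_{13935} = u_{1 + ((13935-1) mod 48)} = u_{15} = 3.

3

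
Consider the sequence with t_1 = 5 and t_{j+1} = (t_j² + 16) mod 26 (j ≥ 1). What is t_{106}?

25

t_1 = 5, t_2 = 15, t_3 = 7, t_4 = 13, t_5 = 3, t_6 = 25, t_7 = 17, t_8 = 19, t_9 = 13.
Since t_9 = t_4 = 13, the sequence is eventually periodic: after a pre-period of length 3 it cycles with period 5.
For j ≥ 4, t_j depends only on (j - 4) mod 5. (106 - 4) mod 5 = 2, so t_{106} = t_6 = 25.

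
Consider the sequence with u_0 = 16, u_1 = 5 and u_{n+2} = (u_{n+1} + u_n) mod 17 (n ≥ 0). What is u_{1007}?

We have u_0 = 16,  u_1 = 5,  u_2 = 4,  u_3 = 9,  u_4 = 13,  u_5 = 5,  u_6 = 1,  u_7 = 6,  u_8 = 7,  u_9 = 13,  u_{10} = 3,  u_{11} = 16,  u_{12} = 2,  u_{13} = 1,  u_{14} = 3,  u_{15} = 4,  u_{16} = 7,  u_{17} = 11,  u_{18} = 1,  u_{19} = 12,  u_{20} = 13,  u_{21} = 8,  u_{22} = 4,  u_{23} = 12,  u_{24} = 16,  u_{25} = 11,  u_{26} = 10,  u_{27} = 4,  u_{28} = 14,  u_{29} = 1,  u_{30} = 15,  u_{31} = 16,  u_{32} = 14,  u_{33} = 13,  u_{34} = 10,  u_{35} = 6,  u_{36} = 16,  u_{37} = 5.
The sequence repeats with period 36.
So u_{1007} = u_{0 + ((1007-0) mod 36)} = u_{35} = 6.

6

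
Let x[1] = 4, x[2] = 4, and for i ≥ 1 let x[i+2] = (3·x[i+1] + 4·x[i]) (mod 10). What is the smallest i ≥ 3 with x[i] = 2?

Listing terms: x[1] = 4, x[2] = 4, x[3] = 8, x[4] = 0, x[5] = 2, x[6] = 6, x[7] = 6, x[8] = 2, x[9] = 0, x[10] = 8, x[11] = 4, x[12] = 4.
Since (x[11], x[12]) = (x[1], x[2]) = (4, 4) (two consecutive terms determine the rest), the sequence is periodic with period 10.
The value 2 first appears (with i ≥ 3) at x[5].

5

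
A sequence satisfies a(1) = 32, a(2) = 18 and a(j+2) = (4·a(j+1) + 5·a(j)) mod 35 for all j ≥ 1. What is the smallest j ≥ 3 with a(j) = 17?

5

Computing terms: a(1) = 32, a(2) = 18, a(3) = 22, a(4) = 3, a(5) = 17, a(6) = 13, a(7) = 32, a(8) = 18.
Since (a(7), a(8)) = (a(1), a(2)) = (32, 18) (two consecutive terms determine the rest), the sequence is periodic with period 6.
The value 17 first appears (with j ≥ 3) at a(5).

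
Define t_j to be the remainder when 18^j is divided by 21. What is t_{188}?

9

t_1 = 18,  t_2 = 9,  t_3 = 15,  t_4 = 18.
Since t_4 = t_1 = 18, the sequence is periodic with period 3.
(188 - 1) mod 3 = 1, so t_{188} = t_2 = 9.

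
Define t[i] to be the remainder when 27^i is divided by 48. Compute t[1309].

Listing terms: t[1] = 27, t[2] = 9, t[3] = 3, t[4] = 33, t[5] = 27.
The sequence repeats with period 4.
So t[1309] = t[1 + ((1309-1) mod 4)] = t[1] = 27.

27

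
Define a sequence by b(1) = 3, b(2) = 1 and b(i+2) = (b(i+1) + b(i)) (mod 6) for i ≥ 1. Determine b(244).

5

b(1) = 3,  b(2) = 1,  b(3) = 4,  b(4) = 5,  b(5) = 3,  b(6) = 2,  b(7) = 5,  b(8) = 1,  b(9) = 0,  b(10) = 1,  b(11) = 1,  b(12) = 2,  b(13) = 3,  b(14) = 5,  b(15) = 2,  b(16) = 1,  b(17) = 3,  b(18) = 4,  b(19) = 1,  b(20) = 5,  b(21) = 0,  b(22) = 5,  b(23) = 5,  b(24) = 4,  b(25) = 3,  b(26) = 1.
Since (b(25), b(26)) = (b(1), b(2)) = (3, 1) (two consecutive terms determine the rest), the sequence is periodic with period 24.
So b(244) = b(1 + ((244-1) mod 24)) = b(4) = 5.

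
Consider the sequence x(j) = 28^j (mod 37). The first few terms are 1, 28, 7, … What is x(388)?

9

Listing terms: x(0) = 1; x(1) = 28; x(2) = 7; x(3) = 11; x(4) = 12; x(5) = 3; x(6) = 10; x(7) = 21; x(8) = 33; x(9) = 36; x(10) = 9; x(11) = 30; x(12) = 26; x(13) = 25; x(14) = 34; x(15) = 27; x(16) = 16; x(17) = 4; x(18) = 1.
The sequence repeats with period 18.
So x(388) = x(0 + ((388-0) mod 18)) = x(10) = 9.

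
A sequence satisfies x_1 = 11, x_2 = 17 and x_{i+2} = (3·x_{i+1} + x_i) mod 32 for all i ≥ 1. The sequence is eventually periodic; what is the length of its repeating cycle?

Computing terms: x_1 = 11, x_2 = 17, x_3 = 30, x_4 = 11, x_5 = 31, x_6 = 8, x_7 = 23, x_8 = 13, x_9 = 30, x_{10} = 7, x_{11} = 19, x_{12} = 0, x_{13} = 19, x_{14} = 25, x_{15} = 30, x_{16} = 19, x_{17} = 23, x_{18} = 24, x_{19} = 31, x_{20} = 21, x_{21} = 30, x_{22} = 15, x_{23} = 11, x_{24} = 16, x_{25} = 27, x_{26} = 1, x_{27} = 30, x_{28} = 27, x_{29} = 15, x_{30} = 8, x_{31} = 7, x_{32} = 29, x_{33} = 30, x_{34} = 23, x_{35} = 3, x_{36} = 0, x_{37} = 3, x_{38} = 9, x_{39} = 30, x_{40} = 3, x_{41} = 7, x_{42} = 24, x_{43} = 15, x_{44} = 5, x_{45} = 30, x_{46} = 31, x_{47} = 27, x_{48} = 16, x_{49} = 11, x_{50} = 17.
Since (x_{49}, x_{50}) = (x_1, x_2) = (11, 17) (two consecutive terms determine the rest), the sequence is periodic with period 48.

48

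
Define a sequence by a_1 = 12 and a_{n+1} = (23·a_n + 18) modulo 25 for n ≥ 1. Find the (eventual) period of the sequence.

20

We have a_1 = 12,  a_2 = 19,  a_3 = 5,  a_4 = 8,  a_5 = 2,  a_6 = 14,  a_7 = 15,  a_8 = 13,  a_9 = 17,  a_{10} = 9,  a_{11} = 0,  a_{12} = 18,  a_{13} = 7,  a_{14} = 4,  a_{15} = 10,  a_{16} = 23,  a_{17} = 22,  a_{18} = 24,  a_{19} = 20,  a_{20} = 3,  a_{21} = 12.
Since a_{21} = a_1 = 12, the sequence is periodic with period 20.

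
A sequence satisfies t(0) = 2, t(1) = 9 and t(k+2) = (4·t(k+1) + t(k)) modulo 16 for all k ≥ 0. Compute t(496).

Computing terms: t(0) = 2,  t(1) = 9,  t(2) = 6,  t(3) = 1,  t(4) = 10,  t(5) = 9,  t(6) = 14,  t(7) = 1,  t(8) = 2,  t(9) = 9.
Since (t(8), t(9)) = (t(0), t(1)) = (2, 9) (two consecutive terms determine the rest), the sequence is periodic with period 8.
So t(496) = t(0 + ((496-0) mod 8)) = t(0) = 2.

2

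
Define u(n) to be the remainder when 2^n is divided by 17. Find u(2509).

Listing terms: u(1) = 2; u(2) = 4; u(3) = 8; u(4) = 16; u(5) = 15; u(6) = 13; u(7) = 9; u(8) = 1; u(9) = 2.
The sequence repeats with period 8.
So u(2509) = u(1 + ((2509-1) mod 8)) = u(5) = 15.

15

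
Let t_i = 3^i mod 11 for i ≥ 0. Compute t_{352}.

9

t_0 = 1, t_1 = 3, t_2 = 9, t_3 = 5, t_4 = 4, t_5 = 1.
Since t_5 = t_0 = 1, the sequence is periodic with period 5.
(352 - 0) mod 5 = 2, so t_{352} = t_2 = 9.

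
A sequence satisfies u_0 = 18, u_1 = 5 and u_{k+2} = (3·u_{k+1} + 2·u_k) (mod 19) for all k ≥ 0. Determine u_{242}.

Listing terms: u_0 = 18, u_1 = 5, u_2 = 13, u_3 = 11, u_4 = 2, u_5 = 9, u_6 = 12, u_7 = 16, u_8 = 15, u_9 = 1, u_{10} = 14, u_{11} = 6, u_{12} = 8, u_{13} = 17, u_{14} = 10, u_{15} = 7, u_{16} = 3, u_{17} = 4, u_{18} = 18, u_{19} = 5.
Since (u_{18}, u_{19}) = (u_0, u_1) = (18, 5) (two consecutive terms determine the rest), the sequence is periodic with period 18.
So u_{242} = u_{0 + ((242-0) mod 18)} = u_8 = 15.

15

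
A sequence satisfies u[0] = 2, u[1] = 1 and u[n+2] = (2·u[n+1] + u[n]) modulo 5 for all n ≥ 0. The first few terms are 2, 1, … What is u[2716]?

u[0] = 2,  u[1] = 1,  u[2] = 4,  u[3] = 4,  u[4] = 2,  u[5] = 3,  u[6] = 3,  u[7] = 4,  u[8] = 1,  u[9] = 1,  u[10] = 3,  u[11] = 2,  u[12] = 2,  u[13] = 1.
The sequence repeats with period 12.
(2716 - 0) mod 12 = 4, so u[2716] = u[4] = 2.

2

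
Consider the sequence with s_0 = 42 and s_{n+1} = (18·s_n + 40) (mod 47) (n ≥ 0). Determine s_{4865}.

25

We have s_0 = 42, s_1 = 44, s_2 = 33, s_3 = 23, s_4 = 31, s_5 = 34, s_6 = 41, s_7 = 26, s_8 = 38, s_9 = 19, s_{10} = 6, s_{11} = 7, s_{12} = 25, s_{13} = 20, s_{14} = 24, s_{15} = 2, s_{16} = 29, s_{17} = 45, s_{18} = 4, s_{19} = 18, s_{20} = 35, s_{21} = 12, s_{22} = 21, s_{23} = 42.
The sequence repeats with period 23.
So s_{4865} = s_{0 + ((4865-0) mod 23)} = s_{12} = 25.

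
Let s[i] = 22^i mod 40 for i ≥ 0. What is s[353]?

Computing terms: s[0] = 1; s[1] = 22; s[2] = 4; s[3] = 8; s[4] = 16; s[5] = 32; s[6] = 24; s[7] = 8.
Since s[7] = s[3] = 8, the sequence is eventually periodic: after a pre-period of length 3 it cycles with period 4.
For i ≥ 3, s[i] depends only on (i - 3) mod 4. (353 - 3) mod 4 = 2, so s[353] = s[5] = 32.

32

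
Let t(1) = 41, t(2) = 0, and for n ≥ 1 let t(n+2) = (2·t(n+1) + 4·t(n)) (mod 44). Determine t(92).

Computing terms: t(1) = 41,  t(2) = 0,  t(3) = 32,  t(4) = 20,  t(5) = 36,  t(6) = 20,  t(7) = 8,  t(8) = 8,  t(9) = 4,  t(10) = 40,  t(11) = 8,  t(12) = 0,  t(13) = 32.
Since (t(12), t(13)) = (t(2), t(3)) = (0, 32) (two consecutive terms determine the rest), the sequence is eventually periodic: after a pre-period of length 1 it cycles with period 10.
For n ≥ 2, t(n) depends only on (n - 2) mod 10. (92 - 2) mod 10 = 0, so t(92) = t(2) = 0.

0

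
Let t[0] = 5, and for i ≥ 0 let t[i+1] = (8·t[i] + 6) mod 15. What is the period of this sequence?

4

We have t[0] = 5, t[1] = 1, t[2] = 14, t[3] = 13, t[4] = 5.
Since t[4] = t[0] = 5, the sequence is periodic with period 4.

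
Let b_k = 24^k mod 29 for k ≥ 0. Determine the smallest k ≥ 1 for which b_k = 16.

4

Computing terms: b_0 = 1,  b_1 = 24,  b_2 = 25,  b_3 = 20,  b_4 = 16,  b_5 = 7,  b_6 = 23,  b_7 = 1.
Since b_7 = b_0 = 1, the sequence is periodic with period 7.
The value 16 first appears (with k ≥ 1) at b_4.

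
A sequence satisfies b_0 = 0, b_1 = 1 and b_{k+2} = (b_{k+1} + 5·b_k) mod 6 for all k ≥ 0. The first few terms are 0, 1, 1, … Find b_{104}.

1

b_0 = 0; b_1 = 1; b_2 = 1; b_3 = 0; b_4 = 5; b_5 = 5; b_6 = 0; b_7 = 1.
The sequence repeats with period 6.
(104 - 0) mod 6 = 2, so b_{104} = b_2 = 1.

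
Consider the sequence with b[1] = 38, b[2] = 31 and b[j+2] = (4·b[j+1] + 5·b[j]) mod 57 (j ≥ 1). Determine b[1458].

We have b[1] = 38; b[2] = 31; b[3] = 29; b[4] = 43; b[5] = 32; b[6] = 1; b[7] = 50; b[8] = 34; b[9] = 44; b[10] = 4; b[11] = 8; b[12] = 52; b[13] = 20; b[14] = 55; b[15] = 35; b[16] = 16; b[17] = 11; b[18] = 10; b[19] = 38; b[20] = 31.
The sequence repeats with period 18.
So b[1458] = b[1 + ((1458-1) mod 18)] = b[18] = 10.

10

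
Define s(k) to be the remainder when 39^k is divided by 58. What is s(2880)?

23

Computing terms: s(1) = 39; s(2) = 13; s(3) = 43; s(4) = 53; s(5) = 37; s(6) = 51; s(7) = 17; s(8) = 25; s(9) = 47; s(10) = 35; s(11) = 31; s(12) = 49; s(13) = 55; s(14) = 57; s(15) = 19; s(16) = 45; s(17) = 15; s(18) = 5; s(19) = 21; s(20) = 7; s(21) = 41; s(22) = 33; s(23) = 11; s(24) = 23; s(25) = 27; s(26) = 9; s(27) = 3; s(28) = 1; s(29) = 39.
Since s(29) = s(1) = 39, the sequence is periodic with period 28.
(2880 - 1) mod 28 = 23, so s(2880) = s(24) = 23.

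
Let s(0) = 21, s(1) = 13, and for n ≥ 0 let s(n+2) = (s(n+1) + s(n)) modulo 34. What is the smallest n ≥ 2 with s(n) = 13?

3

Listing terms: s(0) = 21; s(1) = 13; s(2) = 0; s(3) = 13; s(4) = 13; s(5) = 26; s(6) = 5; s(7) = 31; s(8) = 2; s(9) = 33; s(10) = 1; s(11) = 0; s(12) = 1; s(13) = 1; s(14) = 2; s(15) = 3; s(16) = 5; s(17) = 8; s(18) = 13; s(19) = 21; s(20) = 0; s(21) = 21; s(22) = 21; s(23) = 8; s(24) = 29; s(25) = 3; s(26) = 32; s(27) = 1; s(28) = 33; s(29) = 0; s(30) = 33; s(31) = 33; s(32) = 32; s(33) = 31; s(34) = 29; s(35) = 26; s(36) = 21; s(37) = 13.
Since (s(36), s(37)) = (s(0), s(1)) = (21, 13) (two consecutive terms determine the rest), the sequence is periodic with period 36.
The value 13 first appears (with n ≥ 2) at s(3).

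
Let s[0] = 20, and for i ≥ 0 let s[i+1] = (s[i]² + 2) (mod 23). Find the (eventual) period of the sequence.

We have s[0] = 20; s[1] = 11; s[2] = 8; s[3] = 20.
Since s[3] = s[0] = 20, the sequence is periodic with period 3.

3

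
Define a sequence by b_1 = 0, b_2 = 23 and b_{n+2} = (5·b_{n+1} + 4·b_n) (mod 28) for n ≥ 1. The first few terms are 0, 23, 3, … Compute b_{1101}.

19

Computing terms: b_1 = 0; b_2 = 23; b_3 = 3; b_4 = 23; b_5 = 15; b_6 = 27; b_7 = 27; b_8 = 19; b_9 = 7; b_{10} = 27; b_{11} = 23; b_{12} = 27; b_{13} = 3; b_{14} = 11; b_{15} = 11; b_{16} = 15; b_{17} = 7; b_{18} = 11; b_{19} = 27; b_{20} = 11; b_{21} = 23; b_{22} = 19; b_{23} = 19; b_{24} = 3; b_{25} = 7; b_{26} = 19; b_{27} = 11; b_{28} = 19; b_{29} = 27; b_{30} = 15; b_{31} = 15; b_{32} = 23; b_{33} = 7; b_{34} = 15; b_{35} = 19; b_{36} = 15; b_{37} = 11; b_{38} = 3; b_{39} = 3; b_{40} = 27; b_{41} = 7; b_{42} = 3; b_{43} = 15; b_{44} = 3; b_{45} = 19; b_{46} = 23; b_{47} = 23; b_{48} = 11; b_{49} = 7; b_{50} = 23; b_{51} = 3.
Since (b_{50}, b_{51}) = (b_2, b_3) = (23, 3) (two consecutive terms determine the rest), the sequence is eventually periodic: after a pre-period of length 1 it cycles with period 48.
For n ≥ 2, b_n depends only on (n - 2) mod 48. (1101 - 2) mod 48 = 43, so b_{1101} = b_{45} = 19.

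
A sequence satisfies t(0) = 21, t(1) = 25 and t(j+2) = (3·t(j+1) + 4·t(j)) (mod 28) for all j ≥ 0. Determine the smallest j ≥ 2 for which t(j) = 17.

t(0) = 21; t(1) = 25; t(2) = 19; t(3) = 17; t(4) = 15; t(5) = 1; t(6) = 7; t(7) = 25; t(8) = 19.
Since (t(7), t(8)) = (t(1), t(2)) = (25, 19) (two consecutive terms determine the rest), the sequence is eventually periodic: after a pre-period of length 1 it cycles with period 6.
The value 17 first appears (with j ≥ 2) at t(3).

3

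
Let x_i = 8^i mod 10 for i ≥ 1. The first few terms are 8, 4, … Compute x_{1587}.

2

Listing terms: x_1 = 8,  x_2 = 4,  x_3 = 2,  x_4 = 6,  x_5 = 8.
Since x_5 = x_1 = 8, the sequence is periodic with period 4.
So x_{1587} = x_{1 + ((1587-1) mod 4)} = x_3 = 2.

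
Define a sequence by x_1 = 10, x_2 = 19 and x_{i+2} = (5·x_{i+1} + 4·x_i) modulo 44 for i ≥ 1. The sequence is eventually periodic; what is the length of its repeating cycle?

40

Computing terms: x_1 = 10,  x_2 = 19,  x_3 = 3,  x_4 = 3,  x_5 = 27,  x_6 = 15,  x_7 = 7,  x_8 = 7,  x_9 = 19,  x_{10} = 35,  x_{11} = 31,  x_{12} = 31,  x_{13} = 15,  x_{14} = 23,  x_{15} = 43,  x_{16} = 43,  x_{17} = 35,  x_{18} = 39,  x_{19} = 27,  x_{20} = 27,  x_{21} = 23,  x_{22} = 3,  x_{23} = 19,  x_{24} = 19,  x_{25} = 39,  x_{26} = 7,  x_{27} = 15,  x_{28} = 15,  x_{29} = 3,  x_{30} = 31,  x_{31} = 35,  x_{32} = 35,  x_{33} = 7,  x_{34} = 43,  x_{35} = 23,  x_{36} = 23,  x_{37} = 31,  x_{38} = 27,  x_{39} = 39,  x_{40} = 39,  x_{41} = 43,  x_{42} = 19,  x_{43} = 3.
Since (x_{42}, x_{43}) = (x_2, x_3) = (19, 3) (two consecutive terms determine the rest), the sequence is eventually periodic: after a pre-period of length 1 it cycles with period 40.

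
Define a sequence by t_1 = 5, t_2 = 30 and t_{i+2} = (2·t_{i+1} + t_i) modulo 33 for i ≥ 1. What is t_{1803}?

32

We have t_1 = 5,  t_2 = 30,  t_3 = 32,  t_4 = 28,  t_5 = 22,  t_6 = 6,  t_7 = 1,  t_8 = 8,  t_9 = 17,  t_{10} = 9,  t_{11} = 2,  t_{12} = 13,  t_{13} = 28,  t_{14} = 3,  t_{15} = 1,  t_{16} = 5,  t_{17} = 11,  t_{18} = 27,  t_{19} = 32,  t_{20} = 25,  t_{21} = 16,  t_{22} = 24,  t_{23} = 31,  t_{24} = 20,  t_{25} = 5,  t_{26} = 30.
Since (t_{25}, t_{26}) = (t_1, t_2) = (5, 30) (two consecutive terms determine the rest), the sequence is periodic with period 24.
So t_{1803} = t_{1 + ((1803-1) mod 24)} = t_3 = 32.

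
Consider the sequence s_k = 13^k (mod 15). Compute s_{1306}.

We have s_0 = 1, s_1 = 13, s_2 = 4, s_3 = 7, s_4 = 1.
Since s_4 = s_0 = 1, the sequence is periodic with period 4.
So s_{1306} = s_{0 + ((1306-0) mod 4)} = s_2 = 4.

4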